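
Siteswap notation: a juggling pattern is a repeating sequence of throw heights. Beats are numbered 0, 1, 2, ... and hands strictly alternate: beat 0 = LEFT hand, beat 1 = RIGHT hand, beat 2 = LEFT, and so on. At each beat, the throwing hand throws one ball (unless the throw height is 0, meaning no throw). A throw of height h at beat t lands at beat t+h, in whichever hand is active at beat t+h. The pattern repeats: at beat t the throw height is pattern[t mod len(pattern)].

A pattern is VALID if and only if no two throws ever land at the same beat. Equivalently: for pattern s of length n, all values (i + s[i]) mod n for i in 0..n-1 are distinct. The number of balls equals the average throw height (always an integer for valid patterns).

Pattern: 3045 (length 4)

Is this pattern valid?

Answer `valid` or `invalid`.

i=0: (i + s[i]) mod n = (0 + 3) mod 4 = 3
i=1: (i + s[i]) mod n = (1 + 0) mod 4 = 1
i=2: (i + s[i]) mod n = (2 + 4) mod 4 = 2
i=3: (i + s[i]) mod n = (3 + 5) mod 4 = 0
Residues: [3, 1, 2, 0], distinct: True

Answer: valid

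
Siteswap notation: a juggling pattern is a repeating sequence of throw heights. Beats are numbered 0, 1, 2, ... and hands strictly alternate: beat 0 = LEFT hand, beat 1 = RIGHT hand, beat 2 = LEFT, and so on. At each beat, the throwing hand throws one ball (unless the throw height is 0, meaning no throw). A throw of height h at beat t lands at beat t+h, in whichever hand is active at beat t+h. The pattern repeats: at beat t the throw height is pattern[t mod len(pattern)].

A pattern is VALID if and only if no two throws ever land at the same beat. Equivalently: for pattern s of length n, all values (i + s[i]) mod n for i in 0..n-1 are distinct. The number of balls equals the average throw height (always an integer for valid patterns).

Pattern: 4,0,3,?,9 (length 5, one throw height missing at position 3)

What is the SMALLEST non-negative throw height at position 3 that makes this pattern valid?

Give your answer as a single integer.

i=0: (0 + 4) mod 5 = 4
i=1: (1 + 0) mod 5 = 1
i=2: (2 + 3) mod 5 = 0
i=3: s[i]=? (unknown)
i=4: (4 + 9) mod 5 = 3
Known residues: [0, 1, 3, 4]; need a permutation of 0..4, so missing residue r = 2
Need (3 + s) mod 5 = 2; smallest s = (2 - 3) mod 5 = 4

Answer: 4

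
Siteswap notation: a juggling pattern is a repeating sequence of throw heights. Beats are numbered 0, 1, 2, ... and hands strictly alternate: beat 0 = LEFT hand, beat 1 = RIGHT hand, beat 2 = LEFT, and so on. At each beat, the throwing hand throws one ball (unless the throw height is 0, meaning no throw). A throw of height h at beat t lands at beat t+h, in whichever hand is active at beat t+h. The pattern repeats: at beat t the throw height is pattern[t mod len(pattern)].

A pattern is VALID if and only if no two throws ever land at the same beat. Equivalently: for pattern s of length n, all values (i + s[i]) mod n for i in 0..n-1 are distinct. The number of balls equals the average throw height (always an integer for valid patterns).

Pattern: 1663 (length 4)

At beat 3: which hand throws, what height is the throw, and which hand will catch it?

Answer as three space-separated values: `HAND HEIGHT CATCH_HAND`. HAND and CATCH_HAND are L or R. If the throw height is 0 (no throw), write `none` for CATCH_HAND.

Answer: R 3 L

Derivation:
Beat 3: 3 mod 2 = 1, so hand = R
Throw height = pattern[3 mod 4] = pattern[3] = 3
Lands at beat 3+3=6, 6 mod 2 = 0, so catch hand = L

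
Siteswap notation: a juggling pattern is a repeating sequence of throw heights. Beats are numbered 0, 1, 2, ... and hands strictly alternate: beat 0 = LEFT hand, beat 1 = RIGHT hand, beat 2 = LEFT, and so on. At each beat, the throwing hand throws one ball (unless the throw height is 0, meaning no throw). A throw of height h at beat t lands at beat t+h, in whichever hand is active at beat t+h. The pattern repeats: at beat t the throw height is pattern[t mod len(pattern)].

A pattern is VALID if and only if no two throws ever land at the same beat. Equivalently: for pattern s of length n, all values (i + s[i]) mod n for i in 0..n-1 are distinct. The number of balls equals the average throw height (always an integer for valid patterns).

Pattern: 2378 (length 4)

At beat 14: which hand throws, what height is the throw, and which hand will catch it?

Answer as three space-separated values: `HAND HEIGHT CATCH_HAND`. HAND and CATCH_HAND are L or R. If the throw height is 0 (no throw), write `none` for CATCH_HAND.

Answer: L 7 R

Derivation:
Beat 14: 14 mod 2 = 0, so hand = L
Throw height = pattern[14 mod 4] = pattern[2] = 7
Lands at beat 14+7=21, 21 mod 2 = 1, so catch hand = R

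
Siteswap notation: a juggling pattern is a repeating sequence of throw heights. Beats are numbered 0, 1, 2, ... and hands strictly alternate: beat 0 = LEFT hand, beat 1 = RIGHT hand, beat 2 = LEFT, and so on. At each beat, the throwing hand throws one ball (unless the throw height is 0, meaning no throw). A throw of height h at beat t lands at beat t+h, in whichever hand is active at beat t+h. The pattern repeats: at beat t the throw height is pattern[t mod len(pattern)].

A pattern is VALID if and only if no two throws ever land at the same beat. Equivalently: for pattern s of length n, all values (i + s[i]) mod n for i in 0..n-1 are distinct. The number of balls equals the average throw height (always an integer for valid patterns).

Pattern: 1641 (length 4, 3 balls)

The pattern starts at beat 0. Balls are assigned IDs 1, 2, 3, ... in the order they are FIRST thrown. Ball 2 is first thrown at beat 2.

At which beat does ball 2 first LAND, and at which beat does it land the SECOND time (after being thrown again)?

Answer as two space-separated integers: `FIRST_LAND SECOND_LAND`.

Answer: 6 10

Derivation:
Beat 0 (L): throw ball1 h=1 -> lands@1:R; in-air after throw: [b1@1:R]
Beat 1 (R): throw ball1 h=6 -> lands@7:R; in-air after throw: [b1@7:R]
Beat 2 (L): throw ball2 h=4 -> lands@6:L; in-air after throw: [b2@6:L b1@7:R]
Beat 3 (R): throw ball3 h=1 -> lands@4:L; in-air after throw: [b3@4:L b2@6:L b1@7:R]
Beat 4 (L): throw ball3 h=1 -> lands@5:R; in-air after throw: [b3@5:R b2@6:L b1@7:R]
Beat 5 (R): throw ball3 h=6 -> lands@11:R; in-air after throw: [b2@6:L b1@7:R b3@11:R]
Beat 6 (L): throw ball2 h=4 -> lands@10:L; in-air after throw: [b1@7:R b2@10:L b3@11:R]
Beat 7 (R): throw ball1 h=1 -> lands@8:L; in-air after throw: [b1@8:L b2@10:L b3@11:R]
Beat 8 (L): throw ball1 h=1 -> lands@9:R; in-air after throw: [b1@9:R b2@10:L b3@11:R]
Beat 9 (R): throw ball1 h=6 -> lands@15:R; in-air after throw: [b2@10:L b3@11:R b1@15:R]
Beat 10 (L): throw ball2 h=4 -> lands@14:L; in-air after throw: [b3@11:R b2@14:L b1@15:R]
Ball 2: thrown@2 h=4 -> first land @6; rethrown@6 h=4 -> second land @10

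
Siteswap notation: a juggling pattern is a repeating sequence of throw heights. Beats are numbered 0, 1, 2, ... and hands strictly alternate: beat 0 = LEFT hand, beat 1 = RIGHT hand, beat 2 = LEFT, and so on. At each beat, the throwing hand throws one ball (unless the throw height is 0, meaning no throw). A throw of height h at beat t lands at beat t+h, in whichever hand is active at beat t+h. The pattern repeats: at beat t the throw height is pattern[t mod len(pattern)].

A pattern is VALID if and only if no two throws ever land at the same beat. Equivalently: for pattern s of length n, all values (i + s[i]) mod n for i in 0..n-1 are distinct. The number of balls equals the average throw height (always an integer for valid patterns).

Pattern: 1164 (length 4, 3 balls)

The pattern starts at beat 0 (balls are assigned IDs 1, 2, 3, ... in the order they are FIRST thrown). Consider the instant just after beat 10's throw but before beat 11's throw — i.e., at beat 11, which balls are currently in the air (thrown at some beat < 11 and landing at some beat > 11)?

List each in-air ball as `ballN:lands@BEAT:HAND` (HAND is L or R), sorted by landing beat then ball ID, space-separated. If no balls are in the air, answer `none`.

Beat 0 (L): throw ball1 h=1 -> lands@1:R; in-air after throw: [b1@1:R]
Beat 1 (R): throw ball1 h=1 -> lands@2:L; in-air after throw: [b1@2:L]
Beat 2 (L): throw ball1 h=6 -> lands@8:L; in-air after throw: [b1@8:L]
Beat 3 (R): throw ball2 h=4 -> lands@7:R; in-air after throw: [b2@7:R b1@8:L]
Beat 4 (L): throw ball3 h=1 -> lands@5:R; in-air after throw: [b3@5:R b2@7:R b1@8:L]
Beat 5 (R): throw ball3 h=1 -> lands@6:L; in-air after throw: [b3@6:L b2@7:R b1@8:L]
Beat 6 (L): throw ball3 h=6 -> lands@12:L; in-air after throw: [b2@7:R b1@8:L b3@12:L]
Beat 7 (R): throw ball2 h=4 -> lands@11:R; in-air after throw: [b1@8:L b2@11:R b3@12:L]
Beat 8 (L): throw ball1 h=1 -> lands@9:R; in-air after throw: [b1@9:R b2@11:R b3@12:L]
Beat 9 (R): throw ball1 h=1 -> lands@10:L; in-air after throw: [b1@10:L b2@11:R b3@12:L]
Beat 10 (L): throw ball1 h=6 -> lands@16:L; in-air after throw: [b2@11:R b3@12:L b1@16:L]
Beat 11 (R): throw ball2 h=4 -> lands@15:R; in-air after throw: [b3@12:L b2@15:R b1@16:L]

Answer: ball3:lands@12:L ball1:lands@16:L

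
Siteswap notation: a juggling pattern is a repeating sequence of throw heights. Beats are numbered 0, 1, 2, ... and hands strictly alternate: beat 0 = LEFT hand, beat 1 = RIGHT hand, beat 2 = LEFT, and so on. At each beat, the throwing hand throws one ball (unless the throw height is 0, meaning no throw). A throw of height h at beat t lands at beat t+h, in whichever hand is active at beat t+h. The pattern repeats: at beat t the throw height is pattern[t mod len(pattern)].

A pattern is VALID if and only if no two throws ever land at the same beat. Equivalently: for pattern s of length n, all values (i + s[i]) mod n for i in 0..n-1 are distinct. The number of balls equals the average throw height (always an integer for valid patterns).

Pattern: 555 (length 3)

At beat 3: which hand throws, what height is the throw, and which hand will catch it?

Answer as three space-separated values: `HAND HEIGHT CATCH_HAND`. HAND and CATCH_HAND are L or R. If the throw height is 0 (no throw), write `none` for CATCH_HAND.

Beat 3: 3 mod 2 = 1, so hand = R
Throw height = pattern[3 mod 3] = pattern[0] = 5
Lands at beat 3+5=8, 8 mod 2 = 0, so catch hand = L

Answer: R 5 L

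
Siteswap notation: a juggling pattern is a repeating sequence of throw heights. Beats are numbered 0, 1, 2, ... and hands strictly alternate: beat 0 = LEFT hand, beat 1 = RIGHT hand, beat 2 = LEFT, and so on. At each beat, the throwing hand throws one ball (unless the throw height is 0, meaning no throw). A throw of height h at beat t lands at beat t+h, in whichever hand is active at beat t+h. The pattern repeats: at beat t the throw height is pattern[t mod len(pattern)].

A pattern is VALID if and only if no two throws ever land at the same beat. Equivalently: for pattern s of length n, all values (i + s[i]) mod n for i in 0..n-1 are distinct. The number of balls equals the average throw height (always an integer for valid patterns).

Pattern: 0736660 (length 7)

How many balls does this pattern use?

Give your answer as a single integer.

Answer: 4

Derivation:
Pattern = [0, 7, 3, 6, 6, 6, 0], length n = 7
  position 0: throw height = 0, running sum = 0
  position 1: throw height = 7, running sum = 7
  position 2: throw height = 3, running sum = 10
  position 3: throw height = 6, running sum = 16
  position 4: throw height = 6, running sum = 22
  position 5: throw height = 6, running sum = 28
  position 6: throw height = 0, running sum = 28
Total sum = 28; balls = sum / n = 28 / 7 = 4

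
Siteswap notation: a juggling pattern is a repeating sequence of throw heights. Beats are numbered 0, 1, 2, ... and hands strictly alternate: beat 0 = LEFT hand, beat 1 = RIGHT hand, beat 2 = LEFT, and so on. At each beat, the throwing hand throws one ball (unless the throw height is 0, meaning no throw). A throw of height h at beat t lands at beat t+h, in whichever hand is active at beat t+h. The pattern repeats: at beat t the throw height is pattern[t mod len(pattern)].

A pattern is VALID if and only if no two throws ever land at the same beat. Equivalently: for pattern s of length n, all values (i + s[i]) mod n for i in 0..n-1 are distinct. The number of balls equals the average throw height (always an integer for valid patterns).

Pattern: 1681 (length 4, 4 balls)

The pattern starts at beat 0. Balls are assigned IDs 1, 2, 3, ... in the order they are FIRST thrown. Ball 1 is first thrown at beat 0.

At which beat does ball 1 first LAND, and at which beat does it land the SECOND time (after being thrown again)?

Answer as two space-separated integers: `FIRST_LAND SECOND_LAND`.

Answer: 1 7

Derivation:
Beat 0 (L): throw ball1 h=1 -> lands@1:R; in-air after throw: [b1@1:R]
Beat 1 (R): throw ball1 h=6 -> lands@7:R; in-air after throw: [b1@7:R]
Beat 2 (L): throw ball2 h=8 -> lands@10:L; in-air after throw: [b1@7:R b2@10:L]
Beat 3 (R): throw ball3 h=1 -> lands@4:L; in-air after throw: [b3@4:L b1@7:R b2@10:L]
Beat 4 (L): throw ball3 h=1 -> lands@5:R; in-air after throw: [b3@5:R b1@7:R b2@10:L]
Beat 5 (R): throw ball3 h=6 -> lands@11:R; in-air after throw: [b1@7:R b2@10:L b3@11:R]
Beat 6 (L): throw ball4 h=8 -> lands@14:L; in-air after throw: [b1@7:R b2@10:L b3@11:R b4@14:L]
Beat 7 (R): throw ball1 h=1 -> lands@8:L; in-air after throw: [b1@8:L b2@10:L b3@11:R b4@14:L]
Ball 1: thrown@0 h=1 -> first land @1; rethrown@1 h=6 -> second land @7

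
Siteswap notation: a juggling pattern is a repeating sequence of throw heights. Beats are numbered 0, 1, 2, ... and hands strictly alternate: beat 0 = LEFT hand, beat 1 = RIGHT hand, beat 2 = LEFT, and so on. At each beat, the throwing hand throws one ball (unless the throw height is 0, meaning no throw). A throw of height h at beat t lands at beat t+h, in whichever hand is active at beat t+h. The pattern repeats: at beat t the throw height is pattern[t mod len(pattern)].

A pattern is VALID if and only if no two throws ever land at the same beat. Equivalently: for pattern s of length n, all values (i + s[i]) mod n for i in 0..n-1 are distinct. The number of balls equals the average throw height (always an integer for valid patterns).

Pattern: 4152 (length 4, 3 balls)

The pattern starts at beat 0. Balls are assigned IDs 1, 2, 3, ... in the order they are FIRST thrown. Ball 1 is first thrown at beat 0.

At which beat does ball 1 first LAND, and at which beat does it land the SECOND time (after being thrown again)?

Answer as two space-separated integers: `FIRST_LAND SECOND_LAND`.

Answer: 4 8

Derivation:
Beat 0 (L): throw ball1 h=4 -> lands@4:L; in-air after throw: [b1@4:L]
Beat 1 (R): throw ball2 h=1 -> lands@2:L; in-air after throw: [b2@2:L b1@4:L]
Beat 2 (L): throw ball2 h=5 -> lands@7:R; in-air after throw: [b1@4:L b2@7:R]
Beat 3 (R): throw ball3 h=2 -> lands@5:R; in-air after throw: [b1@4:L b3@5:R b2@7:R]
Beat 4 (L): throw ball1 h=4 -> lands@8:L; in-air after throw: [b3@5:R b2@7:R b1@8:L]
Beat 5 (R): throw ball3 h=1 -> lands@6:L; in-air after throw: [b3@6:L b2@7:R b1@8:L]
Beat 6 (L): throw ball3 h=5 -> lands@11:R; in-air after throw: [b2@7:R b1@8:L b3@11:R]
Beat 7 (R): throw ball2 h=2 -> lands@9:R; in-air after throw: [b1@8:L b2@9:R b3@11:R]
Beat 8 (L): throw ball1 h=4 -> lands@12:L; in-air after throw: [b2@9:R b3@11:R b1@12:L]
Ball 1: thrown@0 h=4 -> first land @4; rethrown@4 h=4 -> second land @8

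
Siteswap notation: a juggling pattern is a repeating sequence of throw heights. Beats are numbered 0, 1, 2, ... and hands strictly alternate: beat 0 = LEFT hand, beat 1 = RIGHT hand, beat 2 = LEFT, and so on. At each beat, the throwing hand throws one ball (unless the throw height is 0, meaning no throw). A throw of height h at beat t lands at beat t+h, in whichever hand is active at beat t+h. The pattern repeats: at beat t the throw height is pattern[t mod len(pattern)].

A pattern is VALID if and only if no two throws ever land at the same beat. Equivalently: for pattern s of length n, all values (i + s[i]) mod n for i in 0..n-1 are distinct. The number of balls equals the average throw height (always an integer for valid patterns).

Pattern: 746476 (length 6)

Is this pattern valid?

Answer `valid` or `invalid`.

i=0: (i + s[i]) mod n = (0 + 7) mod 6 = 1
i=1: (i + s[i]) mod n = (1 + 4) mod 6 = 5
i=2: (i + s[i]) mod n = (2 + 6) mod 6 = 2
i=3: (i + s[i]) mod n = (3 + 4) mod 6 = 1
i=4: (i + s[i]) mod n = (4 + 7) mod 6 = 5
i=5: (i + s[i]) mod n = (5 + 6) mod 6 = 5
Residues: [1, 5, 2, 1, 5, 5], distinct: False

Answer: invalid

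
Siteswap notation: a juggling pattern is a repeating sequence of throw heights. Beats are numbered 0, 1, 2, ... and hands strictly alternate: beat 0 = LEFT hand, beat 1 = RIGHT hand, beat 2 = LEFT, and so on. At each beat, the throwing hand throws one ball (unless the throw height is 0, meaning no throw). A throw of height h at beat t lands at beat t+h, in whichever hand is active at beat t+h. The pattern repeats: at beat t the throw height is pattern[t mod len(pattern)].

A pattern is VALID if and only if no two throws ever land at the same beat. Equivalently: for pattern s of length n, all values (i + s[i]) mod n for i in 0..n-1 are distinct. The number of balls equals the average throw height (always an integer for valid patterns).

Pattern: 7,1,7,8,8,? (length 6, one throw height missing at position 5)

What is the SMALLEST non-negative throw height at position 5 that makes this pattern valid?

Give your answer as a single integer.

Answer: 5

Derivation:
i=0: (0 + 7) mod 6 = 1
i=1: (1 + 1) mod 6 = 2
i=2: (2 + 7) mod 6 = 3
i=3: (3 + 8) mod 6 = 5
i=4: (4 + 8) mod 6 = 0
i=5: s[i]=? (unknown)
Known residues: [0, 1, 2, 3, 5]; need a permutation of 0..5, so missing residue r = 4
Need (5 + s) mod 6 = 4; smallest s = (4 - 5) mod 6 = 5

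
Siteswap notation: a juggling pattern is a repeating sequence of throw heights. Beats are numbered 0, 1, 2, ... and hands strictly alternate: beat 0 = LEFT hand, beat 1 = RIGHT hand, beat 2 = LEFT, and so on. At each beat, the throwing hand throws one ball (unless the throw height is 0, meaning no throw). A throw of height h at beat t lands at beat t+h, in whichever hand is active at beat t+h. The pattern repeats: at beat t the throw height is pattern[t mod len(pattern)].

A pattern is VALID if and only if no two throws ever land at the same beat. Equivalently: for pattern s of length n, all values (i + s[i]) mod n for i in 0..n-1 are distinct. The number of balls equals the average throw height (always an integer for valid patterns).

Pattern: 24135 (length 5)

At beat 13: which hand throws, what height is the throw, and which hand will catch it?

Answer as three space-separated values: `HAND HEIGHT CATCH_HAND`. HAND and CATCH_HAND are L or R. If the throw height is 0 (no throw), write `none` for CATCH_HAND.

Answer: R 3 L

Derivation:
Beat 13: 13 mod 2 = 1, so hand = R
Throw height = pattern[13 mod 5] = pattern[3] = 3
Lands at beat 13+3=16, 16 mod 2 = 0, so catch hand = L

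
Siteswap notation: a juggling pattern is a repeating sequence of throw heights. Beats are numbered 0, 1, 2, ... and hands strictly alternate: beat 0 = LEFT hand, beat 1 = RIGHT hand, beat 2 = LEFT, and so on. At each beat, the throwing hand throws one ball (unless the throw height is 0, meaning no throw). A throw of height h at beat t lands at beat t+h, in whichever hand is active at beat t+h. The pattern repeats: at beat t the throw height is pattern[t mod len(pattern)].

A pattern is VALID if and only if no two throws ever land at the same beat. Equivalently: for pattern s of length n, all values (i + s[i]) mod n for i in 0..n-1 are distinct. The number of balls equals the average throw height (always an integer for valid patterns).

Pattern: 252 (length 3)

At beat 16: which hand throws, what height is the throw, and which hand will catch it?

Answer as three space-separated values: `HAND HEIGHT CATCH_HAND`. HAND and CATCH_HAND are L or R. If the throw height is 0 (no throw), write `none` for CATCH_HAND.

Beat 16: 16 mod 2 = 0, so hand = L
Throw height = pattern[16 mod 3] = pattern[1] = 5
Lands at beat 16+5=21, 21 mod 2 = 1, so catch hand = R

Answer: L 5 R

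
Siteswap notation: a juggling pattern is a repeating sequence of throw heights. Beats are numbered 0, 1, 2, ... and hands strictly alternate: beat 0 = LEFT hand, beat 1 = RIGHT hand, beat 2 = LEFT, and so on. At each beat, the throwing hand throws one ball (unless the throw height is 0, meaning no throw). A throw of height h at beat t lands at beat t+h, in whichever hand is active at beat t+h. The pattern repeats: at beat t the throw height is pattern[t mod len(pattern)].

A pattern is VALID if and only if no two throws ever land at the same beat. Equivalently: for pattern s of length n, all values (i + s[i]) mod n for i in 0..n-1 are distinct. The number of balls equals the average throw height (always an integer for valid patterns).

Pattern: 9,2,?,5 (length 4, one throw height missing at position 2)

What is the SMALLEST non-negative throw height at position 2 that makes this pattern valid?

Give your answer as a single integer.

Answer: 0

Derivation:
i=0: (0 + 9) mod 4 = 1
i=1: (1 + 2) mod 4 = 3
i=2: s[i]=? (unknown)
i=3: (3 + 5) mod 4 = 0
Known residues: [0, 1, 3]; need a permutation of 0..3, so missing residue r = 2
Need (2 + s) mod 4 = 2; smallest s = (2 - 2) mod 4 = 0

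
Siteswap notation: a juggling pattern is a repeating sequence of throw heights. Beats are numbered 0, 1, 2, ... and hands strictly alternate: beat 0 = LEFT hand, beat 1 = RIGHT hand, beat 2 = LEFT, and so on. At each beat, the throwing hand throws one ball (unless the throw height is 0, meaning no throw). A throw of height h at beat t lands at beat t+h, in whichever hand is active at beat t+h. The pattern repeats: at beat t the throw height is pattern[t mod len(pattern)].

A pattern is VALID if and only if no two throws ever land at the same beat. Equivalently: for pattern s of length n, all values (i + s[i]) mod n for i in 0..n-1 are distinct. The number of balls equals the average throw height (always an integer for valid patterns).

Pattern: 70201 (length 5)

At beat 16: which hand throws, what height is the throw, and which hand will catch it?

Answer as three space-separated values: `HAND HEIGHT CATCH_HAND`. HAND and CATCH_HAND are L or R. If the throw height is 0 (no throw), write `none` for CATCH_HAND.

Beat 16: 16 mod 2 = 0, so hand = L
Throw height = pattern[16 mod 5] = pattern[1] = 0

Answer: L 0 none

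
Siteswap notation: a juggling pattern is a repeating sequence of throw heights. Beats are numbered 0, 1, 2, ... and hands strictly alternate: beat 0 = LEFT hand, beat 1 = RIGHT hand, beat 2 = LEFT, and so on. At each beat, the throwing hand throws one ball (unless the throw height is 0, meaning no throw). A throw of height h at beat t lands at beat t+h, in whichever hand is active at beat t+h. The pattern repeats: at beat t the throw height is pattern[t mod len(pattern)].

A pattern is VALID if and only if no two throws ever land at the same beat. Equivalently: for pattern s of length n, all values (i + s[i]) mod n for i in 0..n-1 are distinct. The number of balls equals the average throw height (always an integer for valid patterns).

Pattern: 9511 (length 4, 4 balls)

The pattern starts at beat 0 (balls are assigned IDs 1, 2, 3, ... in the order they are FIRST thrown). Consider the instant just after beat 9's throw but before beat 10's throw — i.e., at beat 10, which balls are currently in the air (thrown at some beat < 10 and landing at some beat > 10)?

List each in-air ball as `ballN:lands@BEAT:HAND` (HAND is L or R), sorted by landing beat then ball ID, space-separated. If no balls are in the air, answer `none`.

Answer: ball3:lands@13:R ball1:lands@14:L ball2:lands@17:R

Derivation:
Beat 0 (L): throw ball1 h=9 -> lands@9:R; in-air after throw: [b1@9:R]
Beat 1 (R): throw ball2 h=5 -> lands@6:L; in-air after throw: [b2@6:L b1@9:R]
Beat 2 (L): throw ball3 h=1 -> lands@3:R; in-air after throw: [b3@3:R b2@6:L b1@9:R]
Beat 3 (R): throw ball3 h=1 -> lands@4:L; in-air after throw: [b3@4:L b2@6:L b1@9:R]
Beat 4 (L): throw ball3 h=9 -> lands@13:R; in-air after throw: [b2@6:L b1@9:R b3@13:R]
Beat 5 (R): throw ball4 h=5 -> lands@10:L; in-air after throw: [b2@6:L b1@9:R b4@10:L b3@13:R]
Beat 6 (L): throw ball2 h=1 -> lands@7:R; in-air after throw: [b2@7:R b1@9:R b4@10:L b3@13:R]
Beat 7 (R): throw ball2 h=1 -> lands@8:L; in-air after throw: [b2@8:L b1@9:R b4@10:L b3@13:R]
Beat 8 (L): throw ball2 h=9 -> lands@17:R; in-air after throw: [b1@9:R b4@10:L b3@13:R b2@17:R]
Beat 9 (R): throw ball1 h=5 -> lands@14:L; in-air after throw: [b4@10:L b3@13:R b1@14:L b2@17:R]
Beat 10 (L): throw ball4 h=1 -> lands@11:R; in-air after throw: [b4@11:R b3@13:R b1@14:L b2@17:R]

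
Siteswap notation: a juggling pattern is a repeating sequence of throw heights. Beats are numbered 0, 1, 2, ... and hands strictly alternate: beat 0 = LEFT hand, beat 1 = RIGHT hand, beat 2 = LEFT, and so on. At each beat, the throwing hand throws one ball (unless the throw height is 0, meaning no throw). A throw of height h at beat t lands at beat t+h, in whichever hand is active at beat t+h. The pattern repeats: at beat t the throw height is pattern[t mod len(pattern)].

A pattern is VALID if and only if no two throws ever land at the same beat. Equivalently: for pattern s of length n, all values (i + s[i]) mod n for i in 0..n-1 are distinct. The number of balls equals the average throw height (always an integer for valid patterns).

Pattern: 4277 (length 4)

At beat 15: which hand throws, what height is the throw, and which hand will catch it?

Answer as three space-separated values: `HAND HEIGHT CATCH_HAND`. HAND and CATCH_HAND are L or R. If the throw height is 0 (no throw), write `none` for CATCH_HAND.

Answer: R 7 L

Derivation:
Beat 15: 15 mod 2 = 1, so hand = R
Throw height = pattern[15 mod 4] = pattern[3] = 7
Lands at beat 15+7=22, 22 mod 2 = 0, so catch hand = L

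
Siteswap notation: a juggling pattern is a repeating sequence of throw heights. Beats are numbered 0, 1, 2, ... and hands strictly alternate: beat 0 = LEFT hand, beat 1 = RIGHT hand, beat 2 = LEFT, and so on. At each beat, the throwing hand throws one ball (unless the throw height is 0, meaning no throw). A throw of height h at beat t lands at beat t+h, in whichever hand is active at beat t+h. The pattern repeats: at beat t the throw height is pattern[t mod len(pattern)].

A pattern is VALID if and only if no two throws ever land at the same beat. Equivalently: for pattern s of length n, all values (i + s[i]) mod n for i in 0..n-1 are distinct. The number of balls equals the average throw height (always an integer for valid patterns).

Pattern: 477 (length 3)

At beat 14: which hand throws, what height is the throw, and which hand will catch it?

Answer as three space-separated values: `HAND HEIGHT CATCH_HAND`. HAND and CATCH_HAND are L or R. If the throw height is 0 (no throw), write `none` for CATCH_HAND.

Beat 14: 14 mod 2 = 0, so hand = L
Throw height = pattern[14 mod 3] = pattern[2] = 7
Lands at beat 14+7=21, 21 mod 2 = 1, so catch hand = R

Answer: L 7 R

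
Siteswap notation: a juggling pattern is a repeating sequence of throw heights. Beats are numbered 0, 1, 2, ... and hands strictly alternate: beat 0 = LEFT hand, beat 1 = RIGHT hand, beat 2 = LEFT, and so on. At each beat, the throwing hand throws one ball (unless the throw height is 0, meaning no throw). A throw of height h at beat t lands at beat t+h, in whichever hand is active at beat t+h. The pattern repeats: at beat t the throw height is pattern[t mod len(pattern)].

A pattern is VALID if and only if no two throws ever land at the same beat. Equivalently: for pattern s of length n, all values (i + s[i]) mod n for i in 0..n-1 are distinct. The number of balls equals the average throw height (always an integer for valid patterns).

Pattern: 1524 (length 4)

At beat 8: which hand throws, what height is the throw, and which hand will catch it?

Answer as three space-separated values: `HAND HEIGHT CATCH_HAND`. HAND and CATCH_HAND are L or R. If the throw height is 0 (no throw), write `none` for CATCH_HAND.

Beat 8: 8 mod 2 = 0, so hand = L
Throw height = pattern[8 mod 4] = pattern[0] = 1
Lands at beat 8+1=9, 9 mod 2 = 1, so catch hand = R

Answer: L 1 R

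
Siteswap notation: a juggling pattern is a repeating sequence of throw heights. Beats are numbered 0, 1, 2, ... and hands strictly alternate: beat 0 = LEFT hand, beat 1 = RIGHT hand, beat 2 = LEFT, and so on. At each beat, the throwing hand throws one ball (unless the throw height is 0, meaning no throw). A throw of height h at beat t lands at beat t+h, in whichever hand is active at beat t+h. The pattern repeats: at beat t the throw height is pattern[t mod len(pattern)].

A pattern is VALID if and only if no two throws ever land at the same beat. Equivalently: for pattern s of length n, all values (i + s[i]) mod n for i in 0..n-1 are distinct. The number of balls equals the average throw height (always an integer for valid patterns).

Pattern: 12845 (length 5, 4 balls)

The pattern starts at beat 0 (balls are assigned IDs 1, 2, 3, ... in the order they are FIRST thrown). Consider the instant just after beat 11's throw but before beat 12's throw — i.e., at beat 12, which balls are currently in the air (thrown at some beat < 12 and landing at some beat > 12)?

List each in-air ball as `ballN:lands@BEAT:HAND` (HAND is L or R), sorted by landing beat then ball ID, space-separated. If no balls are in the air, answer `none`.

Beat 0 (L): throw ball1 h=1 -> lands@1:R; in-air after throw: [b1@1:R]
Beat 1 (R): throw ball1 h=2 -> lands@3:R; in-air after throw: [b1@3:R]
Beat 2 (L): throw ball2 h=8 -> lands@10:L; in-air after throw: [b1@3:R b2@10:L]
Beat 3 (R): throw ball1 h=4 -> lands@7:R; in-air after throw: [b1@7:R b2@10:L]
Beat 4 (L): throw ball3 h=5 -> lands@9:R; in-air after throw: [b1@7:R b3@9:R b2@10:L]
Beat 5 (R): throw ball4 h=1 -> lands@6:L; in-air after throw: [b4@6:L b1@7:R b3@9:R b2@10:L]
Beat 6 (L): throw ball4 h=2 -> lands@8:L; in-air after throw: [b1@7:R b4@8:L b3@9:R b2@10:L]
Beat 7 (R): throw ball1 h=8 -> lands@15:R; in-air after throw: [b4@8:L b3@9:R b2@10:L b1@15:R]
Beat 8 (L): throw ball4 h=4 -> lands@12:L; in-air after throw: [b3@9:R b2@10:L b4@12:L b1@15:R]
Beat 9 (R): throw ball3 h=5 -> lands@14:L; in-air after throw: [b2@10:L b4@12:L b3@14:L b1@15:R]
Beat 10 (L): throw ball2 h=1 -> lands@11:R; in-air after throw: [b2@11:R b4@12:L b3@14:L b1@15:R]
Beat 11 (R): throw ball2 h=2 -> lands@13:R; in-air after throw: [b4@12:L b2@13:R b3@14:L b1@15:R]
Beat 12 (L): throw ball4 h=8 -> lands@20:L; in-air after throw: [b2@13:R b3@14:L b1@15:R b4@20:L]

Answer: ball2:lands@13:R ball3:lands@14:L ball1:lands@15:R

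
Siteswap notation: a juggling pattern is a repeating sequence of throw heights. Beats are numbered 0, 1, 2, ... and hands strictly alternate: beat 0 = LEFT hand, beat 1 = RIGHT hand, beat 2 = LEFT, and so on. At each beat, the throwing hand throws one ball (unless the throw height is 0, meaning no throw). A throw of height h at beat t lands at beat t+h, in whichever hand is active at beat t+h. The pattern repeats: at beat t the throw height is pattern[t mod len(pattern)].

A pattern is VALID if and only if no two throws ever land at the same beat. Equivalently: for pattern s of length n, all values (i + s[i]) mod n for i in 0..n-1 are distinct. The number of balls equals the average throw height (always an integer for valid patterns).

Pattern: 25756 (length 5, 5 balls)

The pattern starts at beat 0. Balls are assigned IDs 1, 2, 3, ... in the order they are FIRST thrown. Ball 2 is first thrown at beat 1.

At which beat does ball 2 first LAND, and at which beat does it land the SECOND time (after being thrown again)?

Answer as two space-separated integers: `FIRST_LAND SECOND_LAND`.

Answer: 6 11

Derivation:
Beat 0 (L): throw ball1 h=2 -> lands@2:L; in-air after throw: [b1@2:L]
Beat 1 (R): throw ball2 h=5 -> lands@6:L; in-air after throw: [b1@2:L b2@6:L]
Beat 2 (L): throw ball1 h=7 -> lands@9:R; in-air after throw: [b2@6:L b1@9:R]
Beat 3 (R): throw ball3 h=5 -> lands@8:L; in-air after throw: [b2@6:L b3@8:L b1@9:R]
Beat 4 (L): throw ball4 h=6 -> lands@10:L; in-air after throw: [b2@6:L b3@8:L b1@9:R b4@10:L]
Beat 5 (R): throw ball5 h=2 -> lands@7:R; in-air after throw: [b2@6:L b5@7:R b3@8:L b1@9:R b4@10:L]
Beat 6 (L): throw ball2 h=5 -> lands@11:R; in-air after throw: [b5@7:R b3@8:L b1@9:R b4@10:L b2@11:R]
Beat 7 (R): throw ball5 h=7 -> lands@14:L; in-air after throw: [b3@8:L b1@9:R b4@10:L b2@11:R b5@14:L]
Beat 8 (L): throw ball3 h=5 -> lands@13:R; in-air after throw: [b1@9:R b4@10:L b2@11:R b3@13:R b5@14:L]
Beat 9 (R): throw ball1 h=6 -> lands@15:R; in-air after throw: [b4@10:L b2@11:R b3@13:R b5@14:L b1@15:R]
Beat 10 (L): throw ball4 h=2 -> lands@12:L; in-air after throw: [b2@11:R b4@12:L b3@13:R b5@14:L b1@15:R]
Beat 11 (R): throw ball2 h=5 -> lands@16:L; in-air after throw: [b4@12:L b3@13:R b5@14:L b1@15:R b2@16:L]
Ball 2: thrown@1 h=5 -> first land @6; rethrown@6 h=5 -> second land @11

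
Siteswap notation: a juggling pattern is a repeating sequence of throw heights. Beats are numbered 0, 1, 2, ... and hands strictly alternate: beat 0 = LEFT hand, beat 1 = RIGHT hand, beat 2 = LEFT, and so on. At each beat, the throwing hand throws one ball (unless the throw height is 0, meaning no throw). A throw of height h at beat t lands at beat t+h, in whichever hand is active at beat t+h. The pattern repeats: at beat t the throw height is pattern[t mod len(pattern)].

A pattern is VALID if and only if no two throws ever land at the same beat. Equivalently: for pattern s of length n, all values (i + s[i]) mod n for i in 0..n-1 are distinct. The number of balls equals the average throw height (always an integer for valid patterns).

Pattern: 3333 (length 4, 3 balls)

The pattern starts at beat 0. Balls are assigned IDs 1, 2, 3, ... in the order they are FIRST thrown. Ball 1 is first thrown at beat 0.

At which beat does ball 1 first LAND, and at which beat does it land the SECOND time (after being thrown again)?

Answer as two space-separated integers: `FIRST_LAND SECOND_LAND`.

Beat 0 (L): throw ball1 h=3 -> lands@3:R; in-air after throw: [b1@3:R]
Beat 1 (R): throw ball2 h=3 -> lands@4:L; in-air after throw: [b1@3:R b2@4:L]
Beat 2 (L): throw ball3 h=3 -> lands@5:R; in-air after throw: [b1@3:R b2@4:L b3@5:R]
Beat 3 (R): throw ball1 h=3 -> lands@6:L; in-air after throw: [b2@4:L b3@5:R b1@6:L]
Beat 4 (L): throw ball2 h=3 -> lands@7:R; in-air after throw: [b3@5:R b1@6:L b2@7:R]
Beat 5 (R): throw ball3 h=3 -> lands@8:L; in-air after throw: [b1@6:L b2@7:R b3@8:L]
Beat 6 (L): throw ball1 h=3 -> lands@9:R; in-air after throw: [b2@7:R b3@8:L b1@9:R]
Ball 1: thrown@0 h=3 -> first land @3; rethrown@3 h=3 -> second land @6

Answer: 3 6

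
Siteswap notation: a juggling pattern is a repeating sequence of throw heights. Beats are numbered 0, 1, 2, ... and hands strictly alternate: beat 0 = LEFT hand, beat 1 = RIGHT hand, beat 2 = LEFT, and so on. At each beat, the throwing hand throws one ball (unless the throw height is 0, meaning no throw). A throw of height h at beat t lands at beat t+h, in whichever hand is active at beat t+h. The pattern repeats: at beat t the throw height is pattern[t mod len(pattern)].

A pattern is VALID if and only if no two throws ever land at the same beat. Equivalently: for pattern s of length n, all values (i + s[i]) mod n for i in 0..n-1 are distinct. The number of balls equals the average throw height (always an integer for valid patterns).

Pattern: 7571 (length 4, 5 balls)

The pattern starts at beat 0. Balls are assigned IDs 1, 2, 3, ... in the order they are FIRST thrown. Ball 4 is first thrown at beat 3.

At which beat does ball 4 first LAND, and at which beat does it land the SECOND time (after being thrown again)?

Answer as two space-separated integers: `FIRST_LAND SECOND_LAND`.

Answer: 4 11

Derivation:
Beat 0 (L): throw ball1 h=7 -> lands@7:R; in-air after throw: [b1@7:R]
Beat 1 (R): throw ball2 h=5 -> lands@6:L; in-air after throw: [b2@6:L b1@7:R]
Beat 2 (L): throw ball3 h=7 -> lands@9:R; in-air after throw: [b2@6:L b1@7:R b3@9:R]
Beat 3 (R): throw ball4 h=1 -> lands@4:L; in-air after throw: [b4@4:L b2@6:L b1@7:R b3@9:R]
Beat 4 (L): throw ball4 h=7 -> lands@11:R; in-air after throw: [b2@6:L b1@7:R b3@9:R b4@11:R]
Beat 5 (R): throw ball5 h=5 -> lands@10:L; in-air after throw: [b2@6:L b1@7:R b3@9:R b5@10:L b4@11:R]
Beat 6 (L): throw ball2 h=7 -> lands@13:R; in-air after throw: [b1@7:R b3@9:R b5@10:L b4@11:R b2@13:R]
Beat 7 (R): throw ball1 h=1 -> lands@8:L; in-air after throw: [b1@8:L b3@9:R b5@10:L b4@11:R b2@13:R]
Beat 8 (L): throw ball1 h=7 -> lands@15:R; in-air after throw: [b3@9:R b5@10:L b4@11:R b2@13:R b1@15:R]
Beat 9 (R): throw ball3 h=5 -> lands@14:L; in-air after throw: [b5@10:L b4@11:R b2@13:R b3@14:L b1@15:R]
Beat 10 (L): throw ball5 h=7 -> lands@17:R; in-air after throw: [b4@11:R b2@13:R b3@14:L b1@15:R b5@17:R]
Beat 11 (R): throw ball4 h=1 -> lands@12:L; in-air after throw: [b4@12:L b2@13:R b3@14:L b1@15:R b5@17:R]
Ball 4: thrown@3 h=1 -> first land @4; rethrown@4 h=7 -> second land @11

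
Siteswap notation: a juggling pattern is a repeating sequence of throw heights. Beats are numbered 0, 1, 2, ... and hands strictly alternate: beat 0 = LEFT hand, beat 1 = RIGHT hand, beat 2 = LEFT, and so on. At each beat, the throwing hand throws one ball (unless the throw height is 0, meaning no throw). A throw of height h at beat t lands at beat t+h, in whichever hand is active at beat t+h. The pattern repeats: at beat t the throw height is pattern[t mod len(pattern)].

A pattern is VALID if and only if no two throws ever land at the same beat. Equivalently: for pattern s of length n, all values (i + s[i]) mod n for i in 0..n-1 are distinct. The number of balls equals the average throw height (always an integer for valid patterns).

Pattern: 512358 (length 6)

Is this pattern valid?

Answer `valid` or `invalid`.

Answer: valid

Derivation:
i=0: (i + s[i]) mod n = (0 + 5) mod 6 = 5
i=1: (i + s[i]) mod n = (1 + 1) mod 6 = 2
i=2: (i + s[i]) mod n = (2 + 2) mod 6 = 4
i=3: (i + s[i]) mod n = (3 + 3) mod 6 = 0
i=4: (i + s[i]) mod n = (4 + 5) mod 6 = 3
i=5: (i + s[i]) mod n = (5 + 8) mod 6 = 1
Residues: [5, 2, 4, 0, 3, 1], distinct: True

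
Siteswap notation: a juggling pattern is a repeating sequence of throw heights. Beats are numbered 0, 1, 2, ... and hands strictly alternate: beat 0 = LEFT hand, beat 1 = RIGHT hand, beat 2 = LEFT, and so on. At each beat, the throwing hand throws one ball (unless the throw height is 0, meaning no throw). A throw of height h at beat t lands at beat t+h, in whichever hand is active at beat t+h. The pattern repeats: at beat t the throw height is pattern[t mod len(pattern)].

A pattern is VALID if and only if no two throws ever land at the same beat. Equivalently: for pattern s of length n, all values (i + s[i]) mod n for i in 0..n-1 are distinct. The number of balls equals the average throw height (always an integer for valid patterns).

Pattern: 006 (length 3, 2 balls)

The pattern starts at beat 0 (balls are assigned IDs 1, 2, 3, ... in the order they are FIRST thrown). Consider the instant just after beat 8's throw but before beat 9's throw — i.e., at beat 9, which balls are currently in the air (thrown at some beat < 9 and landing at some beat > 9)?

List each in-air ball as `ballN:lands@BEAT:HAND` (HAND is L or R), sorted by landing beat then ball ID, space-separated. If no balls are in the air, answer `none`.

Answer: ball2:lands@11:R ball1:lands@14:L

Derivation:
Beat 2 (L): throw ball1 h=6 -> lands@8:L; in-air after throw: [b1@8:L]
Beat 5 (R): throw ball2 h=6 -> lands@11:R; in-air after throw: [b1@8:L b2@11:R]
Beat 8 (L): throw ball1 h=6 -> lands@14:L; in-air after throw: [b2@11:R b1@14:L]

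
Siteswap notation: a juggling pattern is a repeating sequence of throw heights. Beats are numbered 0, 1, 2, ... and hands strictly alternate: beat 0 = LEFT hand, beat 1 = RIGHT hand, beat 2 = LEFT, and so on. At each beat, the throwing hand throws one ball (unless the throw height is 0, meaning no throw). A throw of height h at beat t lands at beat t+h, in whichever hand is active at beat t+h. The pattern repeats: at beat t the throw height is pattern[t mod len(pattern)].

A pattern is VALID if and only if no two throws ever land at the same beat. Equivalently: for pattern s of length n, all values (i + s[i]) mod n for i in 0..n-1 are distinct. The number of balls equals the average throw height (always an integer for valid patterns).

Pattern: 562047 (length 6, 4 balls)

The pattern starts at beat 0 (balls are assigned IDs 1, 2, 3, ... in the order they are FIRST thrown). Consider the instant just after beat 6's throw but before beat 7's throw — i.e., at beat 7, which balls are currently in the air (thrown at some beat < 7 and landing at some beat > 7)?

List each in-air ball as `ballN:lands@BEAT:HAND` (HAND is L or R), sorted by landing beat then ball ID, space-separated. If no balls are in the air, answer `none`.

Answer: ball3:lands@8:L ball4:lands@11:R ball1:lands@12:L

Derivation:
Beat 0 (L): throw ball1 h=5 -> lands@5:R; in-air after throw: [b1@5:R]
Beat 1 (R): throw ball2 h=6 -> lands@7:R; in-air after throw: [b1@5:R b2@7:R]
Beat 2 (L): throw ball3 h=2 -> lands@4:L; in-air after throw: [b3@4:L b1@5:R b2@7:R]
Beat 4 (L): throw ball3 h=4 -> lands@8:L; in-air after throw: [b1@5:R b2@7:R b3@8:L]
Beat 5 (R): throw ball1 h=7 -> lands@12:L; in-air after throw: [b2@7:R b3@8:L b1@12:L]
Beat 6 (L): throw ball4 h=5 -> lands@11:R; in-air after throw: [b2@7:R b3@8:L b4@11:R b1@12:L]
Beat 7 (R): throw ball2 h=6 -> lands@13:R; in-air after throw: [b3@8:L b4@11:R b1@12:L b2@13:R]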